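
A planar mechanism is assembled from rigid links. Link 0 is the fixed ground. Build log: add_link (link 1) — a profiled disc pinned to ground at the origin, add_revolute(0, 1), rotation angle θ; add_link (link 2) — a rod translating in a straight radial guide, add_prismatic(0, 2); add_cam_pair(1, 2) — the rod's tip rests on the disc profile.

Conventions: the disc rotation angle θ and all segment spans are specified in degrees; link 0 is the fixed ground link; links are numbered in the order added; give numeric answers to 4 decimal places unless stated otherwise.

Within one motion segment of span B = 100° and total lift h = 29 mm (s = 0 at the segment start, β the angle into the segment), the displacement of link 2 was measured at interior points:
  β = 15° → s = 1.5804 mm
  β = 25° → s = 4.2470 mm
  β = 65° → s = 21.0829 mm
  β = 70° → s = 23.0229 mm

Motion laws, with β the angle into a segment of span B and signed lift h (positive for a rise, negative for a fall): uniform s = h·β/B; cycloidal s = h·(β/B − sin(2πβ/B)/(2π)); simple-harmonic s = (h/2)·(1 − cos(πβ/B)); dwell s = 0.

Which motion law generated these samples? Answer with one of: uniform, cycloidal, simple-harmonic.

candidates at β/B = r: uniform s = h·r (linear in β); cycloidal s = h·(r − sin(2πr)/(2π)); simple-harmonic s = (h/2)(1 − cos(πr))
β=15°: printed 1.5804 | uniform 4.3500, cycloidal 0.6160, simple-harmonic 1.5804
β=25°: printed 4.2470 | uniform 7.2500, cycloidal 2.6345, simple-harmonic 4.2470
β=65°: printed 21.0829 | uniform 18.8500, cycloidal 22.5840, simple-harmonic 21.0829
β=70°: printed 23.0229 | uniform 20.3000, cycloidal 24.6896, simple-harmonic 23.0229
only one law matches every sample → simple-harmonic

simple-harmonic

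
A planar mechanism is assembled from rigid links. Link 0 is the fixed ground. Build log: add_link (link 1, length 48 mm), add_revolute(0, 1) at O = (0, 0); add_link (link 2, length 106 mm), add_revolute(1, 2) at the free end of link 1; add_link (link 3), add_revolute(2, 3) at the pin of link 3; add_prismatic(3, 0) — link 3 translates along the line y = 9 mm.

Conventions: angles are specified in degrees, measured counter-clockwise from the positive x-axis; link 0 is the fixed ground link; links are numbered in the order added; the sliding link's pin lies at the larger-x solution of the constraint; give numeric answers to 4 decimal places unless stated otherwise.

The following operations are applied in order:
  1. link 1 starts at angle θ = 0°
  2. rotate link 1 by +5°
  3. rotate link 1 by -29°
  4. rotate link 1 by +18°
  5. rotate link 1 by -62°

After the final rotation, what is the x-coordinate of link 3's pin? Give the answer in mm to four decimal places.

geometry: r = 48 mm, L = 106 mm, e = 9 mm; θ starts at 0°
rotate link 1 by +5°: θ ← 0° +5° = 5°
rotate link 1 by -29°: θ ← 5° -29° = -24°
rotate link 1 by +18°: θ ← -24° +18° = -6°
rotate link 1 by -62°: θ ← -6° -62° = -68°
crank pin P = (r cos θ, r sin θ) = (17.981116, -44.504825)
h = r sin θ − e = -44.504825 − 9 = -53.504825
x = r cos θ + √(L² − h²) = 17.981116 + 91.505375 = 109.486492

109.4865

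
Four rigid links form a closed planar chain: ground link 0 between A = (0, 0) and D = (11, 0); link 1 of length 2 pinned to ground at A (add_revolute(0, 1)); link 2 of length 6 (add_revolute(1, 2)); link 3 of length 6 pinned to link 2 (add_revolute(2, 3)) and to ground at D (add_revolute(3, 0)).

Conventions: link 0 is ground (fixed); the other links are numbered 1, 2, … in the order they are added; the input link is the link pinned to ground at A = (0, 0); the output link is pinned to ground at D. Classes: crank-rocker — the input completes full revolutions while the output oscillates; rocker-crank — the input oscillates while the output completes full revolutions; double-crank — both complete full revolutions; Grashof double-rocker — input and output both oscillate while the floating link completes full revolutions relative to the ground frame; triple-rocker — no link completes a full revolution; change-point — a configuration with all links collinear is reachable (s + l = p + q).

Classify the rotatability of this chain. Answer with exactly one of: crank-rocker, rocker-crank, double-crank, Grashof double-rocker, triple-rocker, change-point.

lengths: ground=11, input=2, coupler=6, output=6
sorted: s=2 (shortest), l=11 (longest), p+q=12
s + l = 13 vs p + q = 12
s + l > p + q → non-Grashof → no link fully rotates → triple-rocker

triple-rocker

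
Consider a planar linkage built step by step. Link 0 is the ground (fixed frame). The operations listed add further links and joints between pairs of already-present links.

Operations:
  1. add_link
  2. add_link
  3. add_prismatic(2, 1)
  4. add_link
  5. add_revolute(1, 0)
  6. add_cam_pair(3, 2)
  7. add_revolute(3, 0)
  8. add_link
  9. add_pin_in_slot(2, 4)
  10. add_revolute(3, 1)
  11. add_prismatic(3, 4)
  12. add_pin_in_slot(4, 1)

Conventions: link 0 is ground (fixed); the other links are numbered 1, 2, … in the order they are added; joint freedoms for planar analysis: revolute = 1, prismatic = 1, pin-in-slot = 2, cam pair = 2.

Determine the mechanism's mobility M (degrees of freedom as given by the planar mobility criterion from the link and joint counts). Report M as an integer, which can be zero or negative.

ground; <1,0,0>
#1 <2,0,0>
#2 <3,0,0>
P:2↔1 J1 <3,1,0>
#3 <4,1,0>
R:1↔0 J1 <4,2,0>
C:3↔2 J2 <4,2,1>
R:3↔0 J1 <4,3,1>
#4 <5,3,1>
PS:2↔4 J2 <5,3,2>
R:3↔1 J1 <5,4,2>
P:3↔4 J1 <5,5,2>
PS:4↔1 J2 <5,5,3>
3×4 − 2×5 − 1×3 = -1

M = -1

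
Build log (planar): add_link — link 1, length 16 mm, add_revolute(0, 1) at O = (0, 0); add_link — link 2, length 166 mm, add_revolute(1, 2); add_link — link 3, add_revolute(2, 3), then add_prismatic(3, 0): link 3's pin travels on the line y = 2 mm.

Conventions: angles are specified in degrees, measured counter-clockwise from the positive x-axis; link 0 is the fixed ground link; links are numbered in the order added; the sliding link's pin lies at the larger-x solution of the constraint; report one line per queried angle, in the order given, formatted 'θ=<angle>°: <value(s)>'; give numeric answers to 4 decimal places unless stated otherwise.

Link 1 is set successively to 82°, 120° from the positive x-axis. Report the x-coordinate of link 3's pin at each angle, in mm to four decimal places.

geometry: r = 16 mm, L = 166 mm, e = 2 mm
θ=82°: crank pin P = (r cos θ, r sin θ) = (2.226770, 15.844289)
θ=82°: h = r sin θ − e = 15.844289 − 2 = 13.844289
θ=82°: x = r cos θ + √(L² − h²) = 2.226770 + 165.421690 = 167.648460
θ=120°: crank pin P = (r cos θ, r sin θ) = (-8.000000, 13.856406)
θ=120°: h = r sin θ − e = 13.856406 − 2 = 11.856406
θ=120°: x = r cos θ + √(L² − h²) = -8.000000 + 165.576042 = 157.576042

θ=82°: 167.6485
θ=120°: 157.5760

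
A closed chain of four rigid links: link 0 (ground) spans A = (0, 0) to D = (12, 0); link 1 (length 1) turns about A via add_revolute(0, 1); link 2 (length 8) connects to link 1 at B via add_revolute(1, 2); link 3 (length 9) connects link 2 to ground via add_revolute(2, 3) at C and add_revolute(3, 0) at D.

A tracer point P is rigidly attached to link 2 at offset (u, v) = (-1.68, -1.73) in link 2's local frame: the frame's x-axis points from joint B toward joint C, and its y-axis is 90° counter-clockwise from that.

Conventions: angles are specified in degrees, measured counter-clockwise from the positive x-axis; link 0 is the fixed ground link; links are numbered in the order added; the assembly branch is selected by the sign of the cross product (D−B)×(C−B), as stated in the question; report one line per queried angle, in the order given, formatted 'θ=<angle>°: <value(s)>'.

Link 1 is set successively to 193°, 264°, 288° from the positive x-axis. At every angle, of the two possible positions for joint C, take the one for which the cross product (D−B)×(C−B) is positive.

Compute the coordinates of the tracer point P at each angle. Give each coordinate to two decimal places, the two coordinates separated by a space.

A=(0,0), D=(12.00,0)
θ=193°: B = A + 1.00·(cos193°, sin193°) = (-0.9744, -0.2250)
θ=193°: |BD| = 12.9763
θ=193°: circle(B,8.00) ∩ circle(D,9.00): a=5.8331, h=5.4749
θ=193°:   candidates: C₊=(4.7630,5.3503) cross=71.044; C₋=(4.9528,-5.5979) cross=-71.044
θ=193°:   branch + wants cross > 0 → take C=(4.7630,5.3503) (cross=71.044)
θ=193°: ex = (C−B)/|BC| = (0.7172,0.6969); ey = (-0.6969,0.7172)
θ=193°: P = B + -1.68·ex + -1.73·ey = (-0.9736,-2.6364)
θ=264°: B = A + 1.00·(cos264°, sin264°) = (-0.1045, -0.9945)
θ=264°: |BD| = 12.1453
θ=264°: circle(B,8.00) ∩ circle(D,9.00): a=5.3728, h=5.9273
θ=264°:   candidates: C₊=(4.7649,5.3528) cross=71.989; C₋=(5.7356,-6.4620) cross=-71.989
θ=264°:   branch + wants cross > 0 → take C=(4.7649,5.3528) (cross=71.989)
θ=264°: ex = (C−B)/|BC| = (0.6087,0.7934); ey = (-0.7934,0.6087)
θ=264°: P = B + -1.68·ex + -1.73·ey = (0.2455,-3.3805)
θ=288°: B = A + 1.00·(cos288°, sin288°) = (0.3090, -0.9511)
θ=288°: |BD| = 11.7296
θ=288°: circle(B,8.00) ∩ circle(D,9.00): a=5.1401, h=6.1302
θ=288°:   candidates: C₊=(4.9352,5.5757) cross=71.904; C₋=(5.9293,-6.6443) cross=-71.904
θ=288°:   branch + wants cross > 0 → take C=(4.9352,5.5757) (cross=71.904)
θ=288°: ex = (C−B)/|BC| = (0.5783,0.8158); ey = (-0.8158,0.5783)
θ=288°: P = B + -1.68·ex + -1.73·ey = (0.7489,-3.3221)

θ=193°: -0.97 -2.64
θ=264°: 0.25 -3.38
θ=288°: 0.75 -3.32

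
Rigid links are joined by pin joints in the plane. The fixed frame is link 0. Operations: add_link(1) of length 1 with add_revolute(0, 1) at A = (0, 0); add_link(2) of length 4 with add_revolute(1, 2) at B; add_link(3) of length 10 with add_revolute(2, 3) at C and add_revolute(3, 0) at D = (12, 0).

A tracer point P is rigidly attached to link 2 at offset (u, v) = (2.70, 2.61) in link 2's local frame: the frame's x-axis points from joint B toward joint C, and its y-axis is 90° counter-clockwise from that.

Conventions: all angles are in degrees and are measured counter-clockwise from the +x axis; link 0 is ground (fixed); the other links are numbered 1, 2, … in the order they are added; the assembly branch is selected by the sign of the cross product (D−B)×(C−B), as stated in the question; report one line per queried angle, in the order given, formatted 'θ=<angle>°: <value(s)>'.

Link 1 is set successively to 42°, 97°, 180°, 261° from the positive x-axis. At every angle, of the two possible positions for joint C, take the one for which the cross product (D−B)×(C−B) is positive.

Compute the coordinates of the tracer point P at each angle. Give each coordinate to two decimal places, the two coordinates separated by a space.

A=(0,0), D=(12.00,0)
θ=42°: B = A + 1.00·(cos42°, sin42°) = (0.7431, 0.6691)
θ=42°: |BD| = 11.2767
θ=42°: circle(B,4.00) ∩ circle(D,10.00): a=1.9139, h=3.5124
θ=42°:   candidates: C₊=(2.8621,4.0618) cross=39.609; C₋=(2.4452,-2.9507) cross=-39.609
θ=42°:   branch + wants cross > 0 → take C=(2.8621,4.0618) (cross=39.609)
θ=42°: ex = (C−B)/|BC| = (0.5297,0.8482); ey = (-0.8482,0.5297)
θ=42°: P = B + 2.70·ex + 2.61·ey = (-0.0403,4.3418)
θ=97°: B = A + 1.00·(cos97°, sin97°) = (-0.1219, 0.9925)
θ=97°: |BD| = 12.1624
θ=97°: circle(B,4.00) ∩ circle(D,10.00): a=2.6280, h=3.0156
θ=97°:   candidates: C₊=(2.7434,3.7836) cross=36.677; C₋=(2.2512,-2.2275) cross=-36.677
θ=97°:   branch + wants cross > 0 → take C=(2.7434,3.7836) (cross=36.677)
θ=97°: ex = (C−B)/|BC| = (0.7163,0.6978); ey = (-0.6978,0.7163)
θ=97°: P = B + 2.70·ex + 2.61·ey = (-0.0090,4.7461)
θ=180°: B = A + 1.00·(cos180°, sin180°) = (-1.0000, 0.0000)
θ=180°: |BD| = 13.0000
θ=180°: circle(B,4.00) ∩ circle(D,10.00): a=3.2692, h=2.3048
θ=180°:   candidates: C₊=(2.2692,2.3048) cross=29.962; C₋=(2.2692,-2.3048) cross=-29.962
θ=180°:   branch + wants cross > 0 → take C=(2.2692,2.3048) (cross=29.962)
θ=180°: ex = (C−B)/|BC| = (0.8173,0.5762); ey = (-0.5762,0.8173)
θ=180°: P = B + 2.70·ex + 2.61·ey = (-0.2972,3.6889)
θ=261°: B = A + 1.00·(cos261°, sin261°) = (-0.1564, -0.9877)
θ=261°: |BD| = 12.1965
θ=261°: circle(B,4.00) ∩ circle(D,10.00): a=2.6546, h=2.9921
θ=261°:   candidates: C₊=(2.2472,2.2096) cross=36.494; C₋=(2.7318,-3.7550) cross=-36.494
θ=261°:   branch + wants cross > 0 → take C=(2.2472,2.2096) (cross=36.494)
θ=261°: ex = (C−B)/|BC| = (0.6009,0.7993); ey = (-0.7993,0.6009)
θ=261°: P = B + 2.70·ex + 2.61·ey = (-0.6202,2.7388)

θ=42°: -0.04 4.34
θ=97°: -0.01 4.75
θ=180°: -0.30 3.69
θ=261°: -0.62 2.74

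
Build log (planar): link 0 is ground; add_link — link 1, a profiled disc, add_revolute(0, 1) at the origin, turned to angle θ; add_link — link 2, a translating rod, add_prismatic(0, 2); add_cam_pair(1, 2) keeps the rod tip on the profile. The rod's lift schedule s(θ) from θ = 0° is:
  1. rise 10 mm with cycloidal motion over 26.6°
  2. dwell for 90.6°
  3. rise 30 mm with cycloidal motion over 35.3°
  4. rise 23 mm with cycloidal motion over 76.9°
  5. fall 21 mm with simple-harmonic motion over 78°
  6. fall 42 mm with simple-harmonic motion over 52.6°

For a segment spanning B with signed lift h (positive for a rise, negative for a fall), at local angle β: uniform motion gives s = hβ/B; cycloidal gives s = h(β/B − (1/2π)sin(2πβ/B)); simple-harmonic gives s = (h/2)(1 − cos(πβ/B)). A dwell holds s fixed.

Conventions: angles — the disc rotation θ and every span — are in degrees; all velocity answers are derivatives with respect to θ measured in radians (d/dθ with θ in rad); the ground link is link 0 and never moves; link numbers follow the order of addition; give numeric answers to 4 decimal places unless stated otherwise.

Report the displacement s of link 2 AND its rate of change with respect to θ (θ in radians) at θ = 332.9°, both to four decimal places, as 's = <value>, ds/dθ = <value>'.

seg 1 [0°–26.6°] cycloidal, h=10: full span → s += 10 → s = 10.0000
seg 2 [26.6°–117.2°] dwell: s stays 10.0000
seg 3 [117.2°–152.5°] cycloidal, h=30: full span → s += 30 → s = 40.0000
seg 4 [152.5°–229.4°] cycloidal, h=23: full span → s += 23 → s = 63.0000
seg 5 [229.4°–307.4°] simple-harmonic, h=-21: full span → s += -21 → s = 42.0000
seg 6 [307.4°–360°] simple-harmonic, h=-42: θ=332.9° here. β=25.5, B=52.6. -42/2·(1 − cos(π·0.4848)) = -19.9970 → s = 22.0030
velocity in seg [307.4°–360°] (simple-harmonic), θ in radians: β = 25.5° = 0.4451 rad, B = 52.6° = 0.9180 rad; ds/dθ = (πh/(2B)) sin(πβ/B) = (π·(-42)/(2·0.9180)) sin(π·0.4848) = -71.781101 mm/rad

s = 22.0030, ds/dθ = -71.7811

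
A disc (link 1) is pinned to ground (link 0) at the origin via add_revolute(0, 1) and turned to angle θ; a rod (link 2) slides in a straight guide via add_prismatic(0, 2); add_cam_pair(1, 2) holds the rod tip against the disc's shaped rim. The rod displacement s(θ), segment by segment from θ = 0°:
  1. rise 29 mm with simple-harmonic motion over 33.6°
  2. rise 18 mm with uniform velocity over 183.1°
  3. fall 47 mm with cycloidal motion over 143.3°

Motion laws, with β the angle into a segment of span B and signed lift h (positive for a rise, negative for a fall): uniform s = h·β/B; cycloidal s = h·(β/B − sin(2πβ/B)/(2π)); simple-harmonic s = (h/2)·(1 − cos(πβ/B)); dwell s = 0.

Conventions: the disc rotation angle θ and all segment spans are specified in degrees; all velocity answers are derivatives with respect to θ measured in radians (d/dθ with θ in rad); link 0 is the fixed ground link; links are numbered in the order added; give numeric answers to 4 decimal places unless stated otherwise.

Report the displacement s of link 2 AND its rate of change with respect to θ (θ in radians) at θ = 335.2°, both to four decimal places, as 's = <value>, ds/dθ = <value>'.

segment 1 (0° to 33.6°, simple-harmonic, h = 29) is passed completely: s = 0.0000 + (29) = 29.0000
segment 2 (33.6° to 216.7°, uniform, h = 18) is passed completely: s = 29.0000 + (18) = 47.0000
θ = 335.2° falls in segment 3 (216.7° to 360°, cycloidal, h = -47): β = 335.2 − 216.7 = 118.5°, B = 143.3°; Δs = -47·(0.8269 − sin(2π·0.8269)/(2π)) = -45.4892; s = 47.0000 − 45.4892 = 1.5108
velocity in seg [216.7°–360°] (cycloidal), θ in radians: β = 118.5° = 2.0682 rad, B = 143.3° = 2.5011 rad; ds/dθ = (h/B)(1 − cos(2πβ/B)) = ((-47)/2.5011)(1 − cos(2π·0.8269)) = -10.057549 mm/rad

s = 1.5108, ds/dθ = -10.0575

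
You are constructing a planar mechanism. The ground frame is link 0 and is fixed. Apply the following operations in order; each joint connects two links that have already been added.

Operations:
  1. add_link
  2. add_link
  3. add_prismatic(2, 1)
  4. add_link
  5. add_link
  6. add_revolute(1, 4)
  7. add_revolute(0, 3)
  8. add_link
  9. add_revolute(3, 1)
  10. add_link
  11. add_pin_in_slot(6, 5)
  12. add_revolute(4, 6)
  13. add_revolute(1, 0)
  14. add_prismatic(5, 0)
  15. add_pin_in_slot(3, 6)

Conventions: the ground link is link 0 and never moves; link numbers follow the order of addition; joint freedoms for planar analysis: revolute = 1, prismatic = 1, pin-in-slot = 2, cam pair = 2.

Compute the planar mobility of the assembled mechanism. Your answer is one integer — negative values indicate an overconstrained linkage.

link 0 = ground. State L|J1|J2 = 1|0|0
+link1  2|0|0
+link2  3|0|0
P(2,1) f=1→J1  3|1|0
+link3  4|1|0
+link4  5|1|0
R(1,4) f=1→J1  5|2|0
R(0,3) f=1→J1  5|3|0
+link5  6|3|0
R(3,1) f=1→J1  6|4|0
+link6  7|4|0
PS(6,5) f=2→J2  7|4|1
R(4,6) f=1→J1  7|5|1
R(1,0) f=1→J1  7|6|1
P(5,0) f=1→J1  7|7|1
PS(3,6) f=2→J2  7|7|2
M = 3(7−1)−2·7−2 = 18−14−2 = 2

M = 2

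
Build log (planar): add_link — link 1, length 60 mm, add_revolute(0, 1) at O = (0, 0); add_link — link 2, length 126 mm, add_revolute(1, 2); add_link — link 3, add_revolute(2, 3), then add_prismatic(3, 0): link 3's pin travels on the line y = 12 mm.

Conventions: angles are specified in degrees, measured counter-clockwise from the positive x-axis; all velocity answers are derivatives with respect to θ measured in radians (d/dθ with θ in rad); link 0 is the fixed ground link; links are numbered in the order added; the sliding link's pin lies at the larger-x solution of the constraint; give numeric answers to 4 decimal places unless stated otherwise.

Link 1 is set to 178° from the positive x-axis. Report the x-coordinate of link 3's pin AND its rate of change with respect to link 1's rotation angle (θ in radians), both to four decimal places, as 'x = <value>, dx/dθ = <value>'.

geometry: r = 60 mm, L = 126 mm, e = 12 mm
crank pin P = (r cos θ, r sin θ) = (-59.963450, 2.093970)
h = r sin θ − e = 2.093970 − 12 = -9.906030
x = r cos θ + √(L² − h²) = -59.963450 + 125.609994 = 65.646544
dx/dθ = −r sin θ − h·r cos θ/√(L² − h²) (θ in radians; h = -9.906030) = -6.822891

x = 65.6465, dx/dθ = -6.8229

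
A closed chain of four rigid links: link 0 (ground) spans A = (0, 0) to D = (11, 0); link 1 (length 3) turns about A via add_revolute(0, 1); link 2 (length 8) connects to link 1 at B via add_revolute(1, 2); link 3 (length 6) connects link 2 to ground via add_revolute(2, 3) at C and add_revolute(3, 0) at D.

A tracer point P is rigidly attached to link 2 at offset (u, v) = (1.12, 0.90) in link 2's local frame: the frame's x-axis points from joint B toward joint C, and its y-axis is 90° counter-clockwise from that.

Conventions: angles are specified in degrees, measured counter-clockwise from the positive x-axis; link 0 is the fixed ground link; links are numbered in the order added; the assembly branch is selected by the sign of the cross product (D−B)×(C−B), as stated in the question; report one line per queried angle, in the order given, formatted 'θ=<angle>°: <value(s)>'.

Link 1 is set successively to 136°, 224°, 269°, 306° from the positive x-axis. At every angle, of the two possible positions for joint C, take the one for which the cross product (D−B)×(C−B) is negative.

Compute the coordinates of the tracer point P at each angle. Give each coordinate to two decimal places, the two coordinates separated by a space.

A=(0,0), D=(11.00,0)
θ=136°: B = A + 3.00·(cos136°, sin136°) = (-2.1580, 2.0840)
θ=136°: |BD| = 13.3220
θ=136°: circle(B,8.00) ∩ circle(D,6.00): a=7.7119, h=2.1276
θ=136°:   candidates: C₊=(5.7918,2.9790) cross=28.343; C₋=(5.1261,-1.2238) cross=-28.343
θ=136°:   branch - wants cross < 0 → take C=(5.1261,-1.2238) (cross=-28.343)
θ=136°: ex = (C−B)/|BC| = (0.9105,-0.4135); ey = (0.4135,0.9105)
θ=136°: P = B + 1.12·ex + 0.90·ey = (-0.7661,2.4404)
θ=224°: B = A + 3.00·(cos224°, sin224°) = (-2.1580, -2.0840)
θ=224°: |BD| = 13.3220
θ=224°: circle(B,8.00) ∩ circle(D,6.00): a=7.7119, h=2.1276
θ=224°:   candidates: C₊=(5.1261,1.2238) cross=28.343; C₋=(5.7918,-2.9790) cross=-28.343
θ=224°:   branch - wants cross < 0 → take C=(5.7918,-2.9790) (cross=-28.343)
θ=224°: ex = (C−B)/|BC| = (0.9937,-0.1119); ey = (0.1119,0.9937)
θ=224°: P = B + 1.12·ex + 0.90·ey = (-0.9444,-1.3149)
θ=269°: B = A + 3.00·(cos269°, sin269°) = (-0.0524, -2.9995)
θ=269°: |BD| = 11.4522
θ=269°: circle(B,8.00) ∩ circle(D,6.00): a=6.9486, h=3.9645
θ=269°:   candidates: C₊=(5.6152,2.6466) cross=45.403; C₋=(7.6920,-5.0057) cross=-45.403
θ=269°:   branch - wants cross < 0 → take C=(7.6920,-5.0057) (cross=-45.403)
θ=269°: ex = (C−B)/|BC| = (0.9680,-0.2508); ey = (0.2508,0.9680)
θ=269°: P = B + 1.12·ex + 0.90·ey = (1.2575,-2.4092)
θ=306°: B = A + 3.00·(cos306°, sin306°) = (1.7634, -2.4271)
θ=306°: |BD| = 9.5502
θ=306°: circle(B,8.00) ∩ circle(D,6.00): a=6.2410, h=5.0049
θ=306°:   candidates: C₊=(6.5275,3.9996) cross=47.798; C₋=(9.0714,-5.6816) cross=-47.798
θ=306°:   branch - wants cross < 0 → take C=(9.0714,-5.6816) (cross=-47.798)
θ=306°: ex = (C−B)/|BC| = (0.9135,-0.4068); ey = (0.4068,0.9135)
θ=306°: P = B + 1.12·ex + 0.90·ey = (3.1526,-2.0605)

θ=136°: -0.77 2.44
θ=224°: -0.94 -1.31
θ=269°: 1.26 -2.41
θ=306°: 3.15 -2.06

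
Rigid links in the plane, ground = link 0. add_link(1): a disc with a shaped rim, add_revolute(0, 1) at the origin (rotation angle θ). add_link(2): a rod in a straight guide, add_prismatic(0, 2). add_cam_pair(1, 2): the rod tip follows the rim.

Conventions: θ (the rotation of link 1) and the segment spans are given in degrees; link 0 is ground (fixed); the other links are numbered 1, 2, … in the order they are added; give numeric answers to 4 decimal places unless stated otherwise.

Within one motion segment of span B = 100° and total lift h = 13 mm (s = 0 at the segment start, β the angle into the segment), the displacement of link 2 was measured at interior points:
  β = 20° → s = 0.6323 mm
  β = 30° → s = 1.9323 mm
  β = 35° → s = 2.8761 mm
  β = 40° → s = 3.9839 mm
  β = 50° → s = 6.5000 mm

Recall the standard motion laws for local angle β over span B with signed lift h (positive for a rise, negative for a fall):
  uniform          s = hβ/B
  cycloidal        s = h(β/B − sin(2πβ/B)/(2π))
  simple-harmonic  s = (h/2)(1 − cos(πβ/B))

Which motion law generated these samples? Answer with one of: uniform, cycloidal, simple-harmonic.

candidates at β/B = r: uniform s = h·r (linear in β); cycloidal s = h·(r − sin(2πr)/(2π)); simple-harmonic s = (h/2)(1 − cos(πr))
β=20°: printed 0.6323 | uniform 2.6000, cycloidal 0.6323, simple-harmonic 1.2414
β=30°: printed 1.9323 | uniform 3.9000, cycloidal 1.9323, simple-harmonic 2.6794
β=35°: printed 2.8761 | uniform 4.5500, cycloidal 2.8761, simple-harmonic 3.5491
β=40°: printed 3.9839 | uniform 5.2000, cycloidal 3.9839, simple-harmonic 4.4914
β=50°: printed 6.5000 | uniform 6.5000, cycloidal 6.5000, simple-harmonic 6.5000
only one law matches every sample → cycloidal

cycloidal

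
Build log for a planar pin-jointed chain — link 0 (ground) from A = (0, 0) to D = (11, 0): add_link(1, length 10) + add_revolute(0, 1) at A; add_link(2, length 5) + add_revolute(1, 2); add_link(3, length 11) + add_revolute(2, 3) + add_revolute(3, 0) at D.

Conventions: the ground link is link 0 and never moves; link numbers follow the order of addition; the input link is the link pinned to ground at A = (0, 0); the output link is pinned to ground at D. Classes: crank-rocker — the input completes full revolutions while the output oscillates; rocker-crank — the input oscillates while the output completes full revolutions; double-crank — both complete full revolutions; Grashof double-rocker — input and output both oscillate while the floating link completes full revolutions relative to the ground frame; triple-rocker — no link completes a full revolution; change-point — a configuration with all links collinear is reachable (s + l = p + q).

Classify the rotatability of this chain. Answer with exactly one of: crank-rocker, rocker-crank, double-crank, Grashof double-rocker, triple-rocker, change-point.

lengths: ground=11, input=10, coupler=5, output=11
sorted: s=5 (shortest), l=11 (longest), p+q=21
s + l = 16 vs p + q = 21
s + l < p + q (Grashof) with shortest = coupler link → Grashof double-rocker

Grashof double-rocker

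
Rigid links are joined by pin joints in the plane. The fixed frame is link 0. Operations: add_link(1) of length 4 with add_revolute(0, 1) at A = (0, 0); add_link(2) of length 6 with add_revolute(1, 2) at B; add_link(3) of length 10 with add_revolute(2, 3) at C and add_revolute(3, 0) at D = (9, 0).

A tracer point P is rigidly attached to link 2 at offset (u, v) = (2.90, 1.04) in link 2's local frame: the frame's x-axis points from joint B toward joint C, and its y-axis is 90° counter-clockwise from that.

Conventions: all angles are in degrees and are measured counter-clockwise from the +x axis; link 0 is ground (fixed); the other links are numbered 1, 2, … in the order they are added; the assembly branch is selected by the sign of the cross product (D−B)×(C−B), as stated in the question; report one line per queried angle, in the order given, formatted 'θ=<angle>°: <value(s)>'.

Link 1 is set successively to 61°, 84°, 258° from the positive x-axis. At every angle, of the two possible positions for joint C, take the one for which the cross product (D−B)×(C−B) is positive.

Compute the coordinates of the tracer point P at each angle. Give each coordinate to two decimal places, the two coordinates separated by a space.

A=(0,0), D=(9.00,0)
θ=61°: B = A + 4.00·(cos61°, sin61°) = (1.9392, 3.4985)
θ=61°: |BD| = 7.8800
θ=61°: circle(B,6.00) ∩ circle(D,10.00): a=-0.1210, h=5.9988
θ=61°:   candidates: C₊=(4.4941,8.9273) cross=47.270; C₋=(-0.8324,-1.8230) cross=-47.270
θ=61°:   branch + wants cross > 0 → take C=(4.4941,8.9273) (cross=47.270)
θ=61°: ex = (C−B)/|BC| = (0.4258,0.9048); ey = (-0.9048,0.4258)
θ=61°: P = B + 2.90·ex + 1.04·ey = (2.2331,6.5653)
θ=84°: B = A + 4.00·(cos84°, sin84°) = (0.4181, 3.9781)
θ=84°: |BD| = 9.4591
θ=84°: circle(B,6.00) ∩ circle(D,10.00): a=1.3465, h=5.8470
θ=84°:   candidates: C₊=(4.0988,8.7165) cross=55.307; C₋=(-0.8192,-1.8929) cross=-55.307
θ=84°:   branch + wants cross > 0 → take C=(4.0988,8.7165) (cross=55.307)
θ=84°: ex = (C−B)/|BC| = (0.6134,0.7897); ey = (-0.7897,0.6134)
θ=84°: P = B + 2.90·ex + 1.04·ey = (1.3758,6.9063)
θ=258°: B = A + 4.00·(cos258°, sin258°) = (-0.8316, -3.9126)
θ=258°: |BD| = 10.5816
θ=258°: circle(B,6.00) ∩ circle(D,10.00): a=2.2667, h=5.5554
θ=258°:   candidates: C₊=(-0.7798,2.0872) cross=58.785; C₋=(3.3285,-8.2361) cross=-58.785
θ=258°:   branch + wants cross > 0 → take C=(-0.7798,2.0872) (cross=58.785)
θ=258°: ex = (C−B)/|BC| = (0.0086,1.0000); ey = (-1.0000,0.0086)
θ=258°: P = B + 2.90·ex + 1.04·ey = (-1.8465,-1.0037)

θ=61°: 2.23 6.57
θ=84°: 1.38 6.91
θ=258°: -1.85 -1.00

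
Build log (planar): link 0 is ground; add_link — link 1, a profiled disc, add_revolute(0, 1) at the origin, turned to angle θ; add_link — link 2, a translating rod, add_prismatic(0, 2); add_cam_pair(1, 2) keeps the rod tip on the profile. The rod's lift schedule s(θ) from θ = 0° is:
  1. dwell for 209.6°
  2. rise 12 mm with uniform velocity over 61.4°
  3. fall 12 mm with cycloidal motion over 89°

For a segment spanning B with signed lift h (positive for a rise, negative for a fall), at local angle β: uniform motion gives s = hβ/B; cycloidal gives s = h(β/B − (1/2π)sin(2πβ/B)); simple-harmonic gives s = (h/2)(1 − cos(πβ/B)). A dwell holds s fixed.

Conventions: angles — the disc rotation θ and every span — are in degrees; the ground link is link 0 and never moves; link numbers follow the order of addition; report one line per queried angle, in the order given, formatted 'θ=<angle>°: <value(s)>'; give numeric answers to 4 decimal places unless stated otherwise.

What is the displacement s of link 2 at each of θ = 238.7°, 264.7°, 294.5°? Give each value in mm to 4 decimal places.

seg 1 [0°–209.6°] dwell: s stays 0.0000
seg 2 [209.6°–271°] uniform, h=12: θ=238.7° here. β=29.1, B=61.4. 12·29.1/61.4 = 5.6873 → s = 5.6873
seg 2 [209.6°–271°] uniform, h=12: θ=264.7° here. β=55.1, B=61.4. 12·55.1/61.4 = 10.7687 → s = 10.7687
seg 2 [209.6°–271°] uniform, h=12: full span → s += 12 → s = 12.0000
seg 3 [271°–360°] cycloidal, h=-12: θ=294.5° here. β=23.5, B=89. -12·(0.2640 − sin(2π·0.2640)/(2π)) = -1.2661 → s = 10.7339

θ=238.7°: 5.6873
θ=264.7°: 10.7687
θ=294.5°: 10.7339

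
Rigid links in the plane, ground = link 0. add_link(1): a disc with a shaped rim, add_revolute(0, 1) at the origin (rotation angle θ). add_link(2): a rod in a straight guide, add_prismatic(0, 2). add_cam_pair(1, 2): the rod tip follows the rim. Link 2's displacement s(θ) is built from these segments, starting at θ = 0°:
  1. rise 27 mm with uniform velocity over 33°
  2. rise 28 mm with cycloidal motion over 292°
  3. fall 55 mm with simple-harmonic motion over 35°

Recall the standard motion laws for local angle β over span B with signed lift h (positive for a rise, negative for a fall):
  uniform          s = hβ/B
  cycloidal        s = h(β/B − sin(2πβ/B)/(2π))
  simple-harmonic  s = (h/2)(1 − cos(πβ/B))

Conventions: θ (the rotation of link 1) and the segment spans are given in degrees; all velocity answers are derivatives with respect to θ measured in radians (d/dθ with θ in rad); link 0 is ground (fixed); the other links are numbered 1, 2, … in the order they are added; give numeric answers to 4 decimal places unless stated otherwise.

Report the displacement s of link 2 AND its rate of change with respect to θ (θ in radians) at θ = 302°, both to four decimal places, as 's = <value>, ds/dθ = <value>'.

segment 1 (0° to 33°, uniform, h = 27) is passed completely: s = 0.0000 + (27) = 27.0000
θ = 302° falls in segment 2 (33° to 325°, cycloidal, h = 28): β = 302 − 33 = 269°, B = 292°; Δs = 28·(0.9212 − sin(2π·0.9212)/(2π)) = 27.9111; s = 27.0000 + 27.9111 = 54.9111
velocity in seg [33°–325°] (cycloidal), θ in radians: β = 269° = 4.6949 rad, B = 292° = 5.0964 rad; ds/dθ = (h/B)(1 − cos(2πβ/B)) = (28/5.0964)(1 − cos(2π·0.9212)) = 0.659227 mm/rad

s = 54.9111, ds/dθ = 0.6592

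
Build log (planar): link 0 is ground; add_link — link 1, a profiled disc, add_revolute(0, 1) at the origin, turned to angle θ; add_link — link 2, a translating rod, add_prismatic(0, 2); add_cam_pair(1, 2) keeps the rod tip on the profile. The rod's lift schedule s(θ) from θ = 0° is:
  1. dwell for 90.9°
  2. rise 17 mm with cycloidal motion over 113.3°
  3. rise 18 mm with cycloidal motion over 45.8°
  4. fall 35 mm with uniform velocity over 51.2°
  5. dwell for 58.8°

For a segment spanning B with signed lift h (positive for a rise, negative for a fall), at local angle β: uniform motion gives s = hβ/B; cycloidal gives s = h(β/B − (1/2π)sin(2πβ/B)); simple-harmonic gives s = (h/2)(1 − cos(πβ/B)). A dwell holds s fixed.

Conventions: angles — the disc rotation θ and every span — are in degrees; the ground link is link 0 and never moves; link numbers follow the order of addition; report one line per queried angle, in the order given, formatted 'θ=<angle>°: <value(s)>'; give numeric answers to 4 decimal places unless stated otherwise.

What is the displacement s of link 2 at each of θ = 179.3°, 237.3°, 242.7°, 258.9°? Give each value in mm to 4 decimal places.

seg 1 [0°–90.9°] dwell: s stays 0.0000
seg 2 [90.9°–204.2°] cycloidal, h=17: θ=179.3° here. β=88.4, B=113.3. 17·(0.7802 − sin(2π·0.7802)/(2π)) = 15.9209 → s = 15.9209
seg 2 [90.9°–204.2°] cycloidal, h=17: full span → s += 17 → s = 17.0000
seg 3 [204.2°–250°] cycloidal, h=18: θ=237.3° here. β=33.1, B=45.8. 18·(0.7227 − sin(2π·0.7227)/(2π)) = 15.8315 → s = 32.8315
seg 3 [204.2°–250°] cycloidal, h=18: θ=242.7° here. β=38.5, B=45.8. 18·(0.8406 − sin(2π·0.8406)/(2π)) = 17.5439 → s = 34.5439
seg 3 [204.2°–250°] cycloidal, h=18: full span → s += 18 → s = 35.0000
seg 4 [250°–301.2°] uniform, h=-35: θ=258.9° here. β=8.9, B=51.2. -35·8.9/51.2 = -6.0840 → s = 28.9160

θ=179.3°: 15.9209
θ=237.3°: 32.8315
θ=242.7°: 34.5439
θ=258.9°: 28.9160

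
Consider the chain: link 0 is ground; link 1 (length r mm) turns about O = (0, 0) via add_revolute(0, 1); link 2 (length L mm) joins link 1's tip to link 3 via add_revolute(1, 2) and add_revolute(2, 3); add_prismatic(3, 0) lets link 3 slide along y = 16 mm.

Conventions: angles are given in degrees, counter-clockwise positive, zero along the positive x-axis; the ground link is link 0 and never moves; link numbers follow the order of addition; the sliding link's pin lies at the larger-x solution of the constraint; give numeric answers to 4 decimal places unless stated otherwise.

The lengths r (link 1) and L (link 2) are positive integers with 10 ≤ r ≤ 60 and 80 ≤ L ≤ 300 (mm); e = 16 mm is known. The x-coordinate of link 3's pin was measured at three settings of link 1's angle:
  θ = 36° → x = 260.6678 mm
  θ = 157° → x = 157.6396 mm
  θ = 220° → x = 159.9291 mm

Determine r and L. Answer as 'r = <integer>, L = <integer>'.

constraint per measurement: (x − r cos θ)² + (r sin θ − e)² = L²
subtracting the θ₁ and θ₂ equations cancels the r² and L² terms:
r = (x₁² − x₂²) / (2[(x₁cos θ₁ + e sin θ₁) − (x₂cos θ₂ + e sin θ₂)]) = 60.0000 → r = 60
L² = (x₁ − r cos θ₁)² + (r sin θ₁ − e)² = 45368.9927 → L = 213.0000 → L = 213
check at θ₃=220°: x = 159.9291 (printed 159.9291) ✓

r = 60, L = 213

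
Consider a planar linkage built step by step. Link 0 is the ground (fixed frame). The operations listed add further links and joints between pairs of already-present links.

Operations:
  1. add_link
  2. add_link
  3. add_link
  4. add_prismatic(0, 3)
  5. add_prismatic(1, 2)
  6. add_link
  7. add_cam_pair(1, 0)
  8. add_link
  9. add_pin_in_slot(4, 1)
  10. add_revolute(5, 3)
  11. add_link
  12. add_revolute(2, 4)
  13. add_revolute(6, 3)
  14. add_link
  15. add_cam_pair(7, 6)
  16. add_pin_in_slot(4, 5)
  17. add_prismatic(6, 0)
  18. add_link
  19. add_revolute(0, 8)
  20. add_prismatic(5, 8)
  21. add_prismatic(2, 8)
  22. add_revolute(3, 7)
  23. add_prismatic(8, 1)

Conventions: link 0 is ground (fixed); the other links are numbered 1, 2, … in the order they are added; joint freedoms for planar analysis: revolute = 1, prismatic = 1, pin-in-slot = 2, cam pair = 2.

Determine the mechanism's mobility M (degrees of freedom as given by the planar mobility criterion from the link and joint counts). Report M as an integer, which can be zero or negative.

ground; <1,0,0>
#1 <2,0,0>
#2 <3,0,0>
#3 <4,0,0>
P:0↔3 J1 <4,1,0>
P:1↔2 J1 <4,2,0>
#4 <5,2,0>
C:1↔0 J2 <5,2,1>
#5 <6,2,1>
PS:4↔1 J2 <6,2,2>
R:5↔3 J1 <6,3,2>
#6 <7,3,2>
R:2↔4 J1 <7,4,2>
R:6↔3 J1 <7,5,2>
#7 <8,5,2>
C:7↔6 J2 <8,5,3>
PS:4↔5 J2 <8,5,4>
P:6↔0 J1 <8,6,4>
#8 <9,6,4>
R:0↔8 J1 <9,7,4>
P:5↔8 J1 <9,8,4>
P:2↔8 J1 <9,9,4>
R:3↔7 J1 <9,10,4>
P:8↔1 J1 <9,11,4>
3×8 − 2×11 − 1×4 = -2

M = -2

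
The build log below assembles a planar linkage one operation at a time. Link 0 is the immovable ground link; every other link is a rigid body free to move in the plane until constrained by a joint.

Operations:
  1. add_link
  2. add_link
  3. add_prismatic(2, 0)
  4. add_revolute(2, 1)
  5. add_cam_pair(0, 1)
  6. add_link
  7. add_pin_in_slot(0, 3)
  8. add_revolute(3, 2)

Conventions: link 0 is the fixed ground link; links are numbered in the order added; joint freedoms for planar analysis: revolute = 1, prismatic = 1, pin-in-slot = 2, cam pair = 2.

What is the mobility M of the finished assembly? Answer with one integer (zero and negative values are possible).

ground; <1,0,0>
#1 <2,0,0>
#2 <3,0,0>
P:2↔0 J1 <3,1,0>
R:2↔1 J1 <3,2,0>
C:0↔1 J2 <3,2,1>
#3 <4,2,1>
PS:0↔3 J2 <4,2,2>
R:3↔2 J1 <4,3,2>
3×3 − 2×3 − 1×2 = 1

M = 1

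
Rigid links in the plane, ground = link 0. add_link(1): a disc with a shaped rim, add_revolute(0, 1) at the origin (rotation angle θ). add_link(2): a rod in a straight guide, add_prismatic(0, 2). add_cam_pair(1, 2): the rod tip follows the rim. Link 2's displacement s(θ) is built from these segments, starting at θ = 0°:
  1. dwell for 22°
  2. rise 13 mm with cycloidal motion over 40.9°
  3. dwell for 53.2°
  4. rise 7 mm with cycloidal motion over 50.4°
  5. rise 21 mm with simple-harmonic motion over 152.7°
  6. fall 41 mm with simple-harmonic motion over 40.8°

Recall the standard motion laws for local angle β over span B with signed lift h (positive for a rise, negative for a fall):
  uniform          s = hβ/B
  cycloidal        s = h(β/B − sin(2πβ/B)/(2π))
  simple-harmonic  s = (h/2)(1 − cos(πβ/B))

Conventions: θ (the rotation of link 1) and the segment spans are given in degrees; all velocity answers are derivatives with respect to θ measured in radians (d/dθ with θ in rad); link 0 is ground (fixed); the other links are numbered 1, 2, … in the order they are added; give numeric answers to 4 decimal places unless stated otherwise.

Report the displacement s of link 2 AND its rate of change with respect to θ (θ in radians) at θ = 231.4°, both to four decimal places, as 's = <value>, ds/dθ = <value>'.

segment 1 (0° to 22°, dwell): s unchanged at 0.0000
segment 2 (22° to 62.9°, cycloidal, h = 13) is passed completely: s = 0.0000 + (13) = 13.0000
segment 3 (62.9° to 116.1°, dwell): s unchanged at 13.0000
segment 4 (116.1° to 166.5°, cycloidal, h = 7) is passed completely: s = 13.0000 + (7) = 20.0000
θ = 231.4° falls in segment 5 (166.5° to 319.2°, simple-harmonic, h = 21): β = 231.4 − 166.5 = 64.9°, B = 152.7°; Δs = 21/2·(1 − cos(π·0.4250)) = 8.0493; s = 20.0000 + 8.0493 = 28.0493
velocity in seg [166.5°–319.2°] (simple-harmonic), θ in radians: β = 64.9° = 1.1327 rad, B = 152.7° = 2.6651 rad; ds/dθ = (πh/(2B)) sin(πβ/B) = (π·21/(2·2.6651)) sin(π·0.4250) = 12.035376 mm/rad

s = 28.0493, ds/dθ = 12.0354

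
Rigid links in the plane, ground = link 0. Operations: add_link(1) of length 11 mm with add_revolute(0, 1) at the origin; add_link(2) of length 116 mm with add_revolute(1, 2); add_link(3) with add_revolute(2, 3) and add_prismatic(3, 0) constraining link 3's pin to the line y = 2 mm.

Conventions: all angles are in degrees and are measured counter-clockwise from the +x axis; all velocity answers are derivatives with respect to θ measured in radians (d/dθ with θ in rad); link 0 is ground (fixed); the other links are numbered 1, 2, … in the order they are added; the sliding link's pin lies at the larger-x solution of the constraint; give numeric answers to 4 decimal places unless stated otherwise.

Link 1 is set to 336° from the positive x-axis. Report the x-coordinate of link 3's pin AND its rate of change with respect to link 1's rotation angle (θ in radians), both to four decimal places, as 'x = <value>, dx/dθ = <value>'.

geometry: r = 11 mm, L = 116 mm, e = 2 mm
crank pin P = (r cos θ, r sin θ) = (10.049000, -4.474103)
h = r sin θ − e = -4.474103 − 2 = -6.474103
x = r cos θ + √(L² − h²) = 10.049000 + 115.819195 = 125.868195
dx/dθ = −r sin θ − h·r cos θ/√(L² − h²) (θ in radians; h = -6.474103) = 5.035826

x = 125.8682, dx/dθ = 5.0358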